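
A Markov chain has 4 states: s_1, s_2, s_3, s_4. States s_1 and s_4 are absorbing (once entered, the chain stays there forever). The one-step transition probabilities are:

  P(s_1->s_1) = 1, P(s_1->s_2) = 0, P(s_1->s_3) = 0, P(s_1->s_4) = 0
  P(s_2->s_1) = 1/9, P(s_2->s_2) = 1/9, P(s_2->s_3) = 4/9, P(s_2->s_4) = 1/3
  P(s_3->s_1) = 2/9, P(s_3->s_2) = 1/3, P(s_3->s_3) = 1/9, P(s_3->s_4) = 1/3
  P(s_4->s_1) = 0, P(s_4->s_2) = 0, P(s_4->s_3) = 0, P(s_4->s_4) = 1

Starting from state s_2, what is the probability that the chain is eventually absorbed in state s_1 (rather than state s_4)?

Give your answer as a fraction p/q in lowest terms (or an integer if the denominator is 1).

Answer: 4/13

Derivation:
Let a_i = P(absorbed in s_1 | start in state i).
Boundary conditions: a_s_1 = 1, a_s_4 = 0.
For each transient state i, a_i = sum_j P(i->j) * a_j:
  a_s_2 = 1/9*a_s_1 + 1/9*a_s_2 + 4/9*a_s_3 + 1/3*a_s_4
  a_s_3 = 2/9*a_s_1 + 1/3*a_s_2 + 1/9*a_s_3 + 1/3*a_s_4

Substituting a_s_1 = 1 and a_s_4 = 0, rearrange to (I - Q) a = r where r[i] = P(i -> s_1):
  [8/9, -4/9] . (a_s_2, a_s_3) = 1/9
  [-1/3, 8/9] . (a_s_2, a_s_3) = 2/9

Solving yields:
  a_s_2 = 4/13
  a_s_3 = 19/52

Starting state is s_2, so the absorption probability is a_s_2 = 4/13.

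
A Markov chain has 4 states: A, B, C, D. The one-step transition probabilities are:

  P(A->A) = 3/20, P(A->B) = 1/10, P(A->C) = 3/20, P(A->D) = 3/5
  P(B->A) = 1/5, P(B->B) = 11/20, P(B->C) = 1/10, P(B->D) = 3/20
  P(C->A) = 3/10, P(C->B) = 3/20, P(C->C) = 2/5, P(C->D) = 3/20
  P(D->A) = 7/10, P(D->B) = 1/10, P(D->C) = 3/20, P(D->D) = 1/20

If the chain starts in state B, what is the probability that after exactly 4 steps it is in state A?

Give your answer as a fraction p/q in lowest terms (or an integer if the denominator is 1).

Computing P^4 by repeated multiplication:
P^1 =
  A: [3/20, 1/10, 3/20, 3/5]
  B: [1/5, 11/20, 1/10, 3/20]
  C: [3/10, 3/20, 2/5, 3/20]
  D: [7/10, 1/10, 3/20, 1/20]
P^2 =
  A: [203/400, 61/400, 73/400, 63/400]
  B: [11/40, 141/400, 59/400, 9/40]
  C: [3/10, 3/16, 97/400, 27/100]
  D: [41/200, 61/400, 73/400, 23/50]
P^3 =
  A: [2173/8000, 711/4000, 47/250, 2901/8000]
  B: [627/2000, 133/500, 677/4000, 201/800]
  C: [1377/4000, 393/2000, 161/800, 129/500]
  D: [219/500, 711/4000, 47/250, 157/800]
P^4 =
  A: [12369/32000, 15151/80000, 15049/80000, 7551/32000]
  B: [523/1600, 18253/80000, 14321/80000, 5319/20000]
  C: [26553/80000, 15879/80000, 15239/80000, 22329/80000]
  D: [11801/40000, 15151/80000, 15049/80000, 13099/40000]

(P^4)[B -> A] = 523/1600

Answer: 523/1600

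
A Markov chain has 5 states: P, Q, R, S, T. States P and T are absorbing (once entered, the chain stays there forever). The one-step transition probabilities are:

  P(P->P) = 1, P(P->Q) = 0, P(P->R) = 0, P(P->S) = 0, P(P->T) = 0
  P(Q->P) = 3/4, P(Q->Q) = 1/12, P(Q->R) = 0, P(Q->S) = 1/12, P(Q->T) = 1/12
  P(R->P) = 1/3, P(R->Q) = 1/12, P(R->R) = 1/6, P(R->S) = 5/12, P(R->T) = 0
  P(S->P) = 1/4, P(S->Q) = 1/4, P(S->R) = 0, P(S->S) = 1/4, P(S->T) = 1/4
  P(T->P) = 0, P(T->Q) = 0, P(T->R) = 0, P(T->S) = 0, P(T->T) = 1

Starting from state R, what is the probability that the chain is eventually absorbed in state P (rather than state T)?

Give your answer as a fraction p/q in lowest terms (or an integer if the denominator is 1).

Answer: 4/5

Derivation:
Let a_i = P(absorbed in P | start in state i).
Boundary conditions: a_P = 1, a_T = 0.
For each transient state i, a_i = sum_j P(i->j) * a_j:
  a_Q = 3/4*a_P + 1/12*a_Q + 0*a_R + 1/12*a_S + 1/12*a_T
  a_R = 1/3*a_P + 1/12*a_Q + 1/6*a_R + 5/12*a_S + 0*a_T
  a_S = 1/4*a_P + 1/4*a_Q + 0*a_R + 1/4*a_S + 1/4*a_T

Substituting a_P = 1 and a_T = 0, rearrange to (I - Q) a = r where r[i] = P(i -> P):
  [11/12, 0, -1/12] . (a_Q, a_R, a_S) = 3/4
  [-1/12, 5/6, -5/12] . (a_Q, a_R, a_S) = 1/3
  [-1/4, 0, 3/4] . (a_Q, a_R, a_S) = 1/4

Solving yields:
  a_Q = 7/8
  a_R = 4/5
  a_S = 5/8

Starting state is R, so the absorption probability is a_R = 4/5.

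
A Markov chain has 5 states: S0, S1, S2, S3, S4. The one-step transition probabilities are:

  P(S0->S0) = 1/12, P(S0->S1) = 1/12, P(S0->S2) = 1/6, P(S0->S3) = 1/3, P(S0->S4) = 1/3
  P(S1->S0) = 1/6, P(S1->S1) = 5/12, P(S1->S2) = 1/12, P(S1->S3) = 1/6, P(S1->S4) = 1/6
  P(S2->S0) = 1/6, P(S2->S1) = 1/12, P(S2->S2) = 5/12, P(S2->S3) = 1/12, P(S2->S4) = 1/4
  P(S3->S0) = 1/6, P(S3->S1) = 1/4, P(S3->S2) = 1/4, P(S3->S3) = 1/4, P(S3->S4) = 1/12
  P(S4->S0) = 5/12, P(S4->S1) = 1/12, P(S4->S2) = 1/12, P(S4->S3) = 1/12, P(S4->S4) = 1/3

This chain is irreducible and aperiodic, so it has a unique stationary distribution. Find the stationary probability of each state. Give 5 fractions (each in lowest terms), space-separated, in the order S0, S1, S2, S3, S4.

The stationary distribution satisfies pi = pi * P, i.e.:
  pi_S0 = 1/12*pi_S0 + 1/6*pi_S1 + 1/6*pi_S2 + 1/6*pi_S3 + 5/12*pi_S4
  pi_S1 = 1/12*pi_S0 + 5/12*pi_S1 + 1/12*pi_S2 + 1/4*pi_S3 + 1/12*pi_S4
  pi_S2 = 1/6*pi_S0 + 1/12*pi_S1 + 5/12*pi_S2 + 1/4*pi_S3 + 1/12*pi_S4
  pi_S3 = 1/3*pi_S0 + 1/6*pi_S1 + 1/12*pi_S2 + 1/4*pi_S3 + 1/12*pi_S4
  pi_S4 = 1/3*pi_S0 + 1/6*pi_S1 + 1/4*pi_S2 + 1/12*pi_S3 + 1/3*pi_S4
with normalization: pi_S0 + pi_S1 + pi_S2 + pi_S3 + pi_S4 = 1.

Using the first 4 balance equations plus normalization, the linear system A*pi = b is:
  [-11/12, 1/6, 1/6, 1/6, 5/12] . pi = 0
  [1/12, -7/12, 1/12, 1/4, 1/12] . pi = 0
  [1/6, 1/12, -7/12, 1/4, 1/12] . pi = 0
  [1/3, 1/6, 1/12, -3/4, 1/12] . pi = 0
  [1, 1, 1, 1, 1] . pi = 1

Solving yields:
  pi_S0 = 388/1847
  pi_S1 = 314/1847
  pi_S2 = 725/3694
  pi_S3 = 665/3694
  pi_S4 = 450/1847

Verification (pi * P):
  388/1847*1/12 + 314/1847*1/6 + 725/3694*1/6 + 665/3694*1/6 + 450/1847*5/12 = 388/1847 = pi_S0  (ok)
  388/1847*1/12 + 314/1847*5/12 + 725/3694*1/12 + 665/3694*1/4 + 450/1847*1/12 = 314/1847 = pi_S1  (ok)
  388/1847*1/6 + 314/1847*1/12 + 725/3694*5/12 + 665/3694*1/4 + 450/1847*1/12 = 725/3694 = pi_S2  (ok)
  388/1847*1/3 + 314/1847*1/6 + 725/3694*1/12 + 665/3694*1/4 + 450/1847*1/12 = 665/3694 = pi_S3  (ok)
  388/1847*1/3 + 314/1847*1/6 + 725/3694*1/4 + 665/3694*1/12 + 450/1847*1/3 = 450/1847 = pi_S4  (ok)

Answer: 388/1847 314/1847 725/3694 665/3694 450/1847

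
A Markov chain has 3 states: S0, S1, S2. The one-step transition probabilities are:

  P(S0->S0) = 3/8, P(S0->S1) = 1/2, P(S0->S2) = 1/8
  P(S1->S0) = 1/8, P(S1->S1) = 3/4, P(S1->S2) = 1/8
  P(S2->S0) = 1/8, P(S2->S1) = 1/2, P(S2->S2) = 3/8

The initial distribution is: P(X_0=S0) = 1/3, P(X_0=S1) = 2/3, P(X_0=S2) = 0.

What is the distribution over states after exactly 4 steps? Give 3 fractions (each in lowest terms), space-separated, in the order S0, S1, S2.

Answer: 257/1536 2/3 85/512

Derivation:
Propagating the distribution step by step (d_{t+1} = d_t * P):
d_0 = (S0=1/3, S1=2/3, S2=0)
  d_1[S0] = 1/3*3/8 + 2/3*1/8 + 0*1/8 = 5/24
  d_1[S1] = 1/3*1/2 + 2/3*3/4 + 0*1/2 = 2/3
  d_1[S2] = 1/3*1/8 + 2/3*1/8 + 0*3/8 = 1/8
d_1 = (S0=5/24, S1=2/3, S2=1/8)
  d_2[S0] = 5/24*3/8 + 2/3*1/8 + 1/8*1/8 = 17/96
  d_2[S1] = 5/24*1/2 + 2/3*3/4 + 1/8*1/2 = 2/3
  d_2[S2] = 5/24*1/8 + 2/3*1/8 + 1/8*3/8 = 5/32
d_2 = (S0=17/96, S1=2/3, S2=5/32)
  d_3[S0] = 17/96*3/8 + 2/3*1/8 + 5/32*1/8 = 65/384
  d_3[S1] = 17/96*1/2 + 2/3*3/4 + 5/32*1/2 = 2/3
  d_3[S2] = 17/96*1/8 + 2/3*1/8 + 5/32*3/8 = 21/128
d_3 = (S0=65/384, S1=2/3, S2=21/128)
  d_4[S0] = 65/384*3/8 + 2/3*1/8 + 21/128*1/8 = 257/1536
  d_4[S1] = 65/384*1/2 + 2/3*3/4 + 21/128*1/2 = 2/3
  d_4[S2] = 65/384*1/8 + 2/3*1/8 + 21/128*3/8 = 85/512
d_4 = (S0=257/1536, S1=2/3, S2=85/512)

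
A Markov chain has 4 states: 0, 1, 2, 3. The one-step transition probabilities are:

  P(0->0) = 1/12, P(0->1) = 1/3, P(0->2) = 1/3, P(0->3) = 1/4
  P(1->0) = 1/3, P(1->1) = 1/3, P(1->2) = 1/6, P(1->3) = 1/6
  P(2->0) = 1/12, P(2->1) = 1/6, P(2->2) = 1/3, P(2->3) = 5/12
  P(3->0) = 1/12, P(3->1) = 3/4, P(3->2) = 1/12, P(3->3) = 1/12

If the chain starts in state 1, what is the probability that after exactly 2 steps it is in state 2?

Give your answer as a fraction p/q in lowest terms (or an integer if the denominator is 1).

Computing P^2 by repeated multiplication:
P^1 =
  0: [1/12, 1/3, 1/3, 1/4]
  1: [1/3, 1/3, 1/6, 1/6]
  2: [1/12, 1/6, 1/3, 5/12]
  3: [1/12, 3/4, 1/12, 1/12]
P^2 =
  0: [1/6, 55/144, 31/144, 17/72]
  1: [1/6, 3/8, 17/72, 2/9]
  2: [1/8, 65/144, 29/144, 2/9]
  3: [13/48, 17/48, 3/16, 3/16]

(P^2)[1 -> 2] = 17/72

Answer: 17/72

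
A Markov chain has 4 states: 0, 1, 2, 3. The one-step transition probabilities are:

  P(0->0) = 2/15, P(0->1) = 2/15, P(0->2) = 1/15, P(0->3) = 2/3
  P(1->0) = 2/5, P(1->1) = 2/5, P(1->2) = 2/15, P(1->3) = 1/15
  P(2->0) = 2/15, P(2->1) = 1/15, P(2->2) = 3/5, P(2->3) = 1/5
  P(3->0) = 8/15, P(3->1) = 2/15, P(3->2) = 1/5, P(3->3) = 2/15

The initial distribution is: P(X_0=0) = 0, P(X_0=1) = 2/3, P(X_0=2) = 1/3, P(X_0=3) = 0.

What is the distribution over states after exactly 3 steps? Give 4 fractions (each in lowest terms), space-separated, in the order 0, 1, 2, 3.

Propagating the distribution step by step (d_{t+1} = d_t * P):
d_0 = (0=0, 1=2/3, 2=1/3, 3=0)
  d_1[0] = 0*2/15 + 2/3*2/5 + 1/3*2/15 + 0*8/15 = 14/45
  d_1[1] = 0*2/15 + 2/3*2/5 + 1/3*1/15 + 0*2/15 = 13/45
  d_1[2] = 0*1/15 + 2/3*2/15 + 1/3*3/5 + 0*1/5 = 13/45
  d_1[3] = 0*2/3 + 2/3*1/15 + 1/3*1/5 + 0*2/15 = 1/9
d_1 = (0=14/45, 1=13/45, 2=13/45, 3=1/9)
  d_2[0] = 14/45*2/15 + 13/45*2/5 + 13/45*2/15 + 1/9*8/15 = 172/675
  d_2[1] = 14/45*2/15 + 13/45*2/5 + 13/45*1/15 + 1/9*2/15 = 43/225
  d_2[2] = 14/45*1/15 + 13/45*2/15 + 13/45*3/5 + 1/9*1/5 = 172/675
  d_2[3] = 14/45*2/3 + 13/45*1/15 + 13/45*1/5 + 1/9*2/15 = 202/675
d_2 = (0=172/675, 1=43/225, 2=172/675, 3=202/675)
  d_3[0] = 172/675*2/15 + 43/225*2/5 + 172/675*2/15 + 202/675*8/15 = 38/125
  d_3[1] = 172/675*2/15 + 43/225*2/5 + 172/675*1/15 + 202/675*2/15 = 1694/10125
  d_3[2] = 172/675*1/15 + 43/225*2/15 + 172/675*3/5 + 202/675*1/5 = 2584/10125
  d_3[3] = 172/675*2/3 + 43/225*1/15 + 172/675*1/5 + 202/675*2/15 = 923/3375
d_3 = (0=38/125, 1=1694/10125, 2=2584/10125, 3=923/3375)

Answer: 38/125 1694/10125 2584/10125 923/3375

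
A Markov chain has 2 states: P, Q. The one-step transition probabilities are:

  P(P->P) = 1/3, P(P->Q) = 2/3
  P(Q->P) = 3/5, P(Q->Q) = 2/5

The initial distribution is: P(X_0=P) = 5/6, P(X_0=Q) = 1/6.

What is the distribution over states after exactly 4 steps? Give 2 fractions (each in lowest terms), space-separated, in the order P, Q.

Propagating the distribution step by step (d_{t+1} = d_t * P):
d_0 = (P=5/6, Q=1/6)
  d_1[P] = 5/6*1/3 + 1/6*3/5 = 17/45
  d_1[Q] = 5/6*2/3 + 1/6*2/5 = 28/45
d_1 = (P=17/45, Q=28/45)
  d_2[P] = 17/45*1/3 + 28/45*3/5 = 337/675
  d_2[Q] = 17/45*2/3 + 28/45*2/5 = 338/675
d_2 = (P=337/675, Q=338/675)
  d_3[P] = 337/675*1/3 + 338/675*3/5 = 4727/10125
  d_3[Q] = 337/675*2/3 + 338/675*2/5 = 5398/10125
d_3 = (P=4727/10125, Q=5398/10125)
  d_4[P] = 4727/10125*1/3 + 5398/10125*3/5 = 72217/151875
  d_4[Q] = 4727/10125*2/3 + 5398/10125*2/5 = 79658/151875
d_4 = (P=72217/151875, Q=79658/151875)

Answer: 72217/151875 79658/151875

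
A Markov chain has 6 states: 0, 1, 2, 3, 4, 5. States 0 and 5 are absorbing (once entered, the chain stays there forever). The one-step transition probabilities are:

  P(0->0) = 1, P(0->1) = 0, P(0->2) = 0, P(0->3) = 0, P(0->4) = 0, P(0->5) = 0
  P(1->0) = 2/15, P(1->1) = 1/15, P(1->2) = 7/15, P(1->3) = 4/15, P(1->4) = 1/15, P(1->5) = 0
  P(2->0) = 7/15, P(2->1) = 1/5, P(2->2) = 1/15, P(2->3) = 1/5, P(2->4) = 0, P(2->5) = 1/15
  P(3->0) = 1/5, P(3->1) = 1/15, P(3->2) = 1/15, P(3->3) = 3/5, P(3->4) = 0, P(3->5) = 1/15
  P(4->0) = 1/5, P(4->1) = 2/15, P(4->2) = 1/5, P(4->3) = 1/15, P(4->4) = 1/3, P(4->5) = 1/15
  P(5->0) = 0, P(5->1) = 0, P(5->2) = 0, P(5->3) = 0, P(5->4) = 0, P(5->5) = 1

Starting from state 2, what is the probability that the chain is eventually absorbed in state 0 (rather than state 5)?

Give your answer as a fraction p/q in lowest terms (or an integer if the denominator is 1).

Let a_i = P(absorbed in 0 | start in state i).
Boundary conditions: a_0 = 1, a_5 = 0.
For each transient state i, a_i = sum_j P(i->j) * a_j:
  a_1 = 2/15*a_0 + 1/15*a_1 + 7/15*a_2 + 4/15*a_3 + 1/15*a_4 + 0*a_5
  a_2 = 7/15*a_0 + 1/5*a_1 + 1/15*a_2 + 1/5*a_3 + 0*a_4 + 1/15*a_5
  a_3 = 1/5*a_0 + 1/15*a_1 + 1/15*a_2 + 3/5*a_3 + 0*a_4 + 1/15*a_5
  a_4 = 1/5*a_0 + 2/15*a_1 + 1/5*a_2 + 1/15*a_3 + 1/3*a_4 + 1/15*a_5

Substituting a_0 = 1 and a_5 = 0, rearrange to (I - Q) a = r where r[i] = P(i -> 0):
  [14/15, -7/15, -4/15, -1/15] . (a_1, a_2, a_3, a_4) = 2/15
  [-1/5, 14/15, -1/5, 0] . (a_1, a_2, a_3, a_4) = 7/15
  [-1/15, -1/15, 2/5, 0] . (a_1, a_2, a_3, a_4) = 1/5
  [-2/15, -1/5, -1/15, 2/3] . (a_1, a_2, a_3, a_4) = 1/5

Solving yields:
  a_1 = 7595/8948
  a_2 = 7603/8948
  a_3 = 7007/8948
  a_4 = 7185/8948

Starting state is 2, so the absorption probability is a_2 = 7603/8948.

Answer: 7603/8948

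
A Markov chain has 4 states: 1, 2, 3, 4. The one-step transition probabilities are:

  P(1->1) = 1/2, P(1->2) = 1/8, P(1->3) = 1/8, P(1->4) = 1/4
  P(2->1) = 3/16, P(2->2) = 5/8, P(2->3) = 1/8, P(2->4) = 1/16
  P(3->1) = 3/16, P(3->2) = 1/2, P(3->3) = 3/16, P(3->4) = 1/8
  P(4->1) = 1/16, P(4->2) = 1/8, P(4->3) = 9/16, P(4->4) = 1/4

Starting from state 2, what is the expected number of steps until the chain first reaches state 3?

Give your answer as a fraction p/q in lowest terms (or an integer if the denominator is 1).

Answer: 1192/219

Derivation:
Let h_i = expected steps to first reach 3 from state i.
Boundary: h_3 = 0.
First-step equations for the other states:
  h_1 = 1 + 1/2*h_1 + 1/8*h_2 + 1/8*h_3 + 1/4*h_4
  h_2 = 1 + 3/16*h_1 + 5/8*h_2 + 1/8*h_3 + 1/16*h_4
  h_4 = 1 + 1/16*h_1 + 1/8*h_2 + 9/16*h_3 + 1/4*h_4

Substituting h_3 = 0 and rearranging gives the linear system (I - Q) h = 1:
  [1/2, -1/8, -1/4] . (h_1, h_2, h_4) = 1
  [-3/16, 3/8, -1/16] . (h_1, h_2, h_4) = 1
  [-1/16, -1/8, 3/4] . (h_1, h_2, h_4) = 1

Solving yields:
  h_1 = 1024/219
  h_2 = 1192/219
  h_4 = 192/73

Starting state is 2, so the expected hitting time is h_2 = 1192/219.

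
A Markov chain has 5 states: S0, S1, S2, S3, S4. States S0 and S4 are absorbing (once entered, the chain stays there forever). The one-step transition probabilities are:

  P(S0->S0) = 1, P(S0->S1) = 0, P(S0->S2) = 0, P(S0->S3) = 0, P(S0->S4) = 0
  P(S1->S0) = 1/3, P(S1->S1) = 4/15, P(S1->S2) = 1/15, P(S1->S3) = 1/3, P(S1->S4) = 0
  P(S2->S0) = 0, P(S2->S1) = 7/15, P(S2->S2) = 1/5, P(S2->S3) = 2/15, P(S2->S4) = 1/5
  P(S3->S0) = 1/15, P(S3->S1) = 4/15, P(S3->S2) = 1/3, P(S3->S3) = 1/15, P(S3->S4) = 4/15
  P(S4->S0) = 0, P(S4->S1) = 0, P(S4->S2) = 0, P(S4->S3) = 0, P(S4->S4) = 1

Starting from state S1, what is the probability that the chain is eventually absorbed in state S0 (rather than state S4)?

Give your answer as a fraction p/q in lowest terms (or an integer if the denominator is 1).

Answer: 852/1217

Derivation:
Let a_i = P(absorbed in S0 | start in state i).
Boundary conditions: a_S0 = 1, a_S4 = 0.
For each transient state i, a_i = sum_j P(i->j) * a_j:
  a_S1 = 1/3*a_S0 + 4/15*a_S1 + 1/15*a_S2 + 1/3*a_S3 + 0*a_S4
  a_S2 = 0*a_S0 + 7/15*a_S1 + 1/5*a_S2 + 2/15*a_S3 + 1/5*a_S4
  a_S3 = 1/15*a_S0 + 4/15*a_S1 + 1/3*a_S2 + 1/15*a_S3 + 4/15*a_S4

Substituting a_S0 = 1 and a_S4 = 0, rearrange to (I - Q) a = r where r[i] = P(i -> S0):
  [11/15, -1/15, -1/3] . (a_S1, a_S2, a_S3) = 1/3
  [-7/15, 4/5, -2/15] . (a_S1, a_S2, a_S3) = 0
  [-4/15, -1/3, 14/15] . (a_S1, a_S2, a_S3) = 1/15

Solving yields:
  a_S1 = 852/1217
  a_S2 = 587/1217
  a_S3 = 540/1217

Starting state is S1, so the absorption probability is a_S1 = 852/1217.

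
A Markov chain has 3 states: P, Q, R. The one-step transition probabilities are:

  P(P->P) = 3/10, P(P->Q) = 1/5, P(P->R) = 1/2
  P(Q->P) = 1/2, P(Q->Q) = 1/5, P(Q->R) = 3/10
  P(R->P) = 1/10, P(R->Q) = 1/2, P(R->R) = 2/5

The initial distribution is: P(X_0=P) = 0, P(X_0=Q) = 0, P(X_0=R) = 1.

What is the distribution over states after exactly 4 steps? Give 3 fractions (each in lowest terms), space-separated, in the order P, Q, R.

Answer: 176/625 8/25 249/625

Derivation:
Propagating the distribution step by step (d_{t+1} = d_t * P):
d_0 = (P=0, Q=0, R=1)
  d_1[P] = 0*3/10 + 0*1/2 + 1*1/10 = 1/10
  d_1[Q] = 0*1/5 + 0*1/5 + 1*1/2 = 1/2
  d_1[R] = 0*1/2 + 0*3/10 + 1*2/5 = 2/5
d_1 = (P=1/10, Q=1/2, R=2/5)
  d_2[P] = 1/10*3/10 + 1/2*1/2 + 2/5*1/10 = 8/25
  d_2[Q] = 1/10*1/5 + 1/2*1/5 + 2/5*1/2 = 8/25
  d_2[R] = 1/10*1/2 + 1/2*3/10 + 2/5*2/5 = 9/25
d_2 = (P=8/25, Q=8/25, R=9/25)
  d_3[P] = 8/25*3/10 + 8/25*1/2 + 9/25*1/10 = 73/250
  d_3[Q] = 8/25*1/5 + 8/25*1/5 + 9/25*1/2 = 77/250
  d_3[R] = 8/25*1/2 + 8/25*3/10 + 9/25*2/5 = 2/5
d_3 = (P=73/250, Q=77/250, R=2/5)
  d_4[P] = 73/250*3/10 + 77/250*1/2 + 2/5*1/10 = 176/625
  d_4[Q] = 73/250*1/5 + 77/250*1/5 + 2/5*1/2 = 8/25
  d_4[R] = 73/250*1/2 + 77/250*3/10 + 2/5*2/5 = 249/625
d_4 = (P=176/625, Q=8/25, R=249/625)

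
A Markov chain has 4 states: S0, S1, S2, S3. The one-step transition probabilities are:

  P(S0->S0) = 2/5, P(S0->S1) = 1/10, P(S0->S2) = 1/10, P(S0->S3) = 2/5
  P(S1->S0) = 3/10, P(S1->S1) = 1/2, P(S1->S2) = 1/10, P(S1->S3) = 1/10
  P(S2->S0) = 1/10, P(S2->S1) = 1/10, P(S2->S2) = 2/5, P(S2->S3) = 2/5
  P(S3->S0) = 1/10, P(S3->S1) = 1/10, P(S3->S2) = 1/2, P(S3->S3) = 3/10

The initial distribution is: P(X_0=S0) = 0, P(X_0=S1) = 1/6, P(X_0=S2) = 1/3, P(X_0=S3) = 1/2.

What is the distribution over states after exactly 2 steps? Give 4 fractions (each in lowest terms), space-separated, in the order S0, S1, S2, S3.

Answer: 13/75 1/6 17/50 8/25

Derivation:
Propagating the distribution step by step (d_{t+1} = d_t * P):
d_0 = (S0=0, S1=1/6, S2=1/3, S3=1/2)
  d_1[S0] = 0*2/5 + 1/6*3/10 + 1/3*1/10 + 1/2*1/10 = 2/15
  d_1[S1] = 0*1/10 + 1/6*1/2 + 1/3*1/10 + 1/2*1/10 = 1/6
  d_1[S2] = 0*1/10 + 1/6*1/10 + 1/3*2/5 + 1/2*1/2 = 2/5
  d_1[S3] = 0*2/5 + 1/6*1/10 + 1/3*2/5 + 1/2*3/10 = 3/10
d_1 = (S0=2/15, S1=1/6, S2=2/5, S3=3/10)
  d_2[S0] = 2/15*2/5 + 1/6*3/10 + 2/5*1/10 + 3/10*1/10 = 13/75
  d_2[S1] = 2/15*1/10 + 1/6*1/2 + 2/5*1/10 + 3/10*1/10 = 1/6
  d_2[S2] = 2/15*1/10 + 1/6*1/10 + 2/5*2/5 + 3/10*1/2 = 17/50
  d_2[S3] = 2/15*2/5 + 1/6*1/10 + 2/5*2/5 + 3/10*3/10 = 8/25
d_2 = (S0=13/75, S1=1/6, S2=17/50, S3=8/25)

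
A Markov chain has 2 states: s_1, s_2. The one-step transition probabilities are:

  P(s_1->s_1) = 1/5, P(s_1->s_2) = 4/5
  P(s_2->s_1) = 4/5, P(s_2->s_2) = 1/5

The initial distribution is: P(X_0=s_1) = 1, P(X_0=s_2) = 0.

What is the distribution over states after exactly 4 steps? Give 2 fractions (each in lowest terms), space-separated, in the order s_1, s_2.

Answer: 353/625 272/625

Derivation:
Propagating the distribution step by step (d_{t+1} = d_t * P):
d_0 = (s_1=1, s_2=0)
  d_1[s_1] = 1*1/5 + 0*4/5 = 1/5
  d_1[s_2] = 1*4/5 + 0*1/5 = 4/5
d_1 = (s_1=1/5, s_2=4/5)
  d_2[s_1] = 1/5*1/5 + 4/5*4/5 = 17/25
  d_2[s_2] = 1/5*4/5 + 4/5*1/5 = 8/25
d_2 = (s_1=17/25, s_2=8/25)
  d_3[s_1] = 17/25*1/5 + 8/25*4/5 = 49/125
  d_3[s_2] = 17/25*4/5 + 8/25*1/5 = 76/125
d_3 = (s_1=49/125, s_2=76/125)
  d_4[s_1] = 49/125*1/5 + 76/125*4/5 = 353/625
  d_4[s_2] = 49/125*4/5 + 76/125*1/5 = 272/625
d_4 = (s_1=353/625, s_2=272/625)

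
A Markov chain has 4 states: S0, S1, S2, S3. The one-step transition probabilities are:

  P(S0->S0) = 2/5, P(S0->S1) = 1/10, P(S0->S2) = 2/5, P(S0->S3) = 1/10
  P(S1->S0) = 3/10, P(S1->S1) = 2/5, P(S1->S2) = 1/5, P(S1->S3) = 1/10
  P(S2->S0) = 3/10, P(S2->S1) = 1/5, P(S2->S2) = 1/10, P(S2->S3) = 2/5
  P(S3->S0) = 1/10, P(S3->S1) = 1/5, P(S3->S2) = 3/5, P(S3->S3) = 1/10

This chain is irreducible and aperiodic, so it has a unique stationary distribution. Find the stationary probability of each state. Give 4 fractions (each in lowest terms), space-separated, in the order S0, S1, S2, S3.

The stationary distribution satisfies pi = pi * P, i.e.:
  pi_S0 = 2/5*pi_S0 + 3/10*pi_S1 + 3/10*pi_S2 + 1/10*pi_S3
  pi_S1 = 1/10*pi_S0 + 2/5*pi_S1 + 1/5*pi_S2 + 1/5*pi_S3
  pi_S2 = 2/5*pi_S0 + 1/5*pi_S1 + 1/10*pi_S2 + 3/5*pi_S3
  pi_S3 = 1/10*pi_S0 + 1/10*pi_S1 + 2/5*pi_S2 + 1/10*pi_S3
with normalization: pi_S0 + pi_S1 + pi_S2 + pi_S3 = 1.

Using the first 3 balance equations plus normalization, the linear system A*pi = b is:
  [-3/5, 3/10, 3/10, 1/10] . pi = 0
  [1/10, -3/5, 1/5, 1/5] . pi = 0
  [2/5, 1/5, -9/10, 3/5] . pi = 0
  [1, 1, 1, 1] . pi = 1

Solving yields:
  pi_S0 = 130/447
  pi_S1 = 191/894
  pi_S2 = 136/447
  pi_S3 = 57/298

Verification (pi * P):
  130/447*2/5 + 191/894*3/10 + 136/447*3/10 + 57/298*1/10 = 130/447 = pi_S0  (ok)
  130/447*1/10 + 191/894*2/5 + 136/447*1/5 + 57/298*1/5 = 191/894 = pi_S1  (ok)
  130/447*2/5 + 191/894*1/5 + 136/447*1/10 + 57/298*3/5 = 136/447 = pi_S2  (ok)
  130/447*1/10 + 191/894*1/10 + 136/447*2/5 + 57/298*1/10 = 57/298 = pi_S3  (ok)

Answer: 130/447 191/894 136/447 57/298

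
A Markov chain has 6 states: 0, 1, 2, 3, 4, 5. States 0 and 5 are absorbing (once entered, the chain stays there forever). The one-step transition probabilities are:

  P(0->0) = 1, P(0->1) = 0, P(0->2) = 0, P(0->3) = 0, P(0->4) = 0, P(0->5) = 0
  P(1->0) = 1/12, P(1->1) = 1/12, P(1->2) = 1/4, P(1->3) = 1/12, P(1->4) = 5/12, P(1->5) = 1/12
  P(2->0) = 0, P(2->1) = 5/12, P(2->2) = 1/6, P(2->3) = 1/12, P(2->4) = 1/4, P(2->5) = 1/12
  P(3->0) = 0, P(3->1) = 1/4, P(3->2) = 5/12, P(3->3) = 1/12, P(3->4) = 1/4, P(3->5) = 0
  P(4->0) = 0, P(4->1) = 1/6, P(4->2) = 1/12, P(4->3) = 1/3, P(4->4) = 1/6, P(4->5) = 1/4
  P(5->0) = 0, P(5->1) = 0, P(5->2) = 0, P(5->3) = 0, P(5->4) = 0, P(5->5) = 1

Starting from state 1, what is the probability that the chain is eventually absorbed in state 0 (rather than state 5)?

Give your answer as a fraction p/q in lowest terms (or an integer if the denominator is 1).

Let a_i = P(absorbed in 0 | start in state i).
Boundary conditions: a_0 = 1, a_5 = 0.
For each transient state i, a_i = sum_j P(i->j) * a_j:
  a_1 = 1/12*a_0 + 1/12*a_1 + 1/4*a_2 + 1/12*a_3 + 5/12*a_4 + 1/12*a_5
  a_2 = 0*a_0 + 5/12*a_1 + 1/6*a_2 + 1/12*a_3 + 1/4*a_4 + 1/12*a_5
  a_3 = 0*a_0 + 1/4*a_1 + 5/12*a_2 + 1/12*a_3 + 1/4*a_4 + 0*a_5
  a_4 = 0*a_0 + 1/6*a_1 + 1/12*a_2 + 1/3*a_3 + 1/6*a_4 + 1/4*a_5

Substituting a_0 = 1 and a_5 = 0, rearrange to (I - Q) a = r where r[i] = P(i -> 0):
  [11/12, -1/4, -1/12, -5/12] . (a_1, a_2, a_3, a_4) = 1/12
  [-5/12, 5/6, -1/12, -1/4] . (a_1, a_2, a_3, a_4) = 0
  [-1/4, -5/12, 11/12, -1/4] . (a_1, a_2, a_3, a_4) = 0
  [-1/6, -1/12, -1/3, 5/6] . (a_1, a_2, a_3, a_4) = 0

Solving yields:
  a_1 = 417/2102
  a_2 = 157/1051
  a_3 = 323/2102
  a_4 = 122/1051

Starting state is 1, so the absorption probability is a_1 = 417/2102.

Answer: 417/2102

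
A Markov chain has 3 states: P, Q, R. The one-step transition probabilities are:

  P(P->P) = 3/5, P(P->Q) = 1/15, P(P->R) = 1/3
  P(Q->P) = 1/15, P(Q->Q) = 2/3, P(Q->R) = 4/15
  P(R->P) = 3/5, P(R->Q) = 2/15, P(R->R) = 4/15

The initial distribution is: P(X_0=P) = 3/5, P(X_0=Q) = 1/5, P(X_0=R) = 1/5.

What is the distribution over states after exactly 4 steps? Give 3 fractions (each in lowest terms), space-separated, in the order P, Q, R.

Answer: 123403/253125 17987/84375 75761/253125

Derivation:
Propagating the distribution step by step (d_{t+1} = d_t * P):
d_0 = (P=3/5, Q=1/5, R=1/5)
  d_1[P] = 3/5*3/5 + 1/5*1/15 + 1/5*3/5 = 37/75
  d_1[Q] = 3/5*1/15 + 1/5*2/3 + 1/5*2/15 = 1/5
  d_1[R] = 3/5*1/3 + 1/5*4/15 + 1/5*4/15 = 23/75
d_1 = (P=37/75, Q=1/5, R=23/75)
  d_2[P] = 37/75*3/5 + 1/5*1/15 + 23/75*3/5 = 37/75
  d_2[Q] = 37/75*1/15 + 1/5*2/3 + 23/75*2/15 = 233/1125
  d_2[R] = 37/75*1/3 + 1/5*4/15 + 23/75*4/15 = 337/1125
d_2 = (P=37/75, Q=233/1125, R=337/1125)
  d_3[P] = 37/75*3/5 + 233/1125*1/15 + 337/1125*3/5 = 8261/16875
  d_3[Q] = 37/75*1/15 + 233/1125*2/3 + 337/1125*2/15 = 3559/16875
  d_3[R] = 37/75*1/3 + 233/1125*4/15 + 337/1125*4/15 = 337/1125
d_3 = (P=8261/16875, Q=3559/16875, R=337/1125)
  d_4[P] = 8261/16875*3/5 + 3559/16875*1/15 + 337/1125*3/5 = 123403/253125
  d_4[Q] = 8261/16875*1/15 + 3559/16875*2/3 + 337/1125*2/15 = 17987/84375
  d_4[R] = 8261/16875*1/3 + 3559/16875*4/15 + 337/1125*4/15 = 75761/253125
d_4 = (P=123403/253125, Q=17987/84375, R=75761/253125)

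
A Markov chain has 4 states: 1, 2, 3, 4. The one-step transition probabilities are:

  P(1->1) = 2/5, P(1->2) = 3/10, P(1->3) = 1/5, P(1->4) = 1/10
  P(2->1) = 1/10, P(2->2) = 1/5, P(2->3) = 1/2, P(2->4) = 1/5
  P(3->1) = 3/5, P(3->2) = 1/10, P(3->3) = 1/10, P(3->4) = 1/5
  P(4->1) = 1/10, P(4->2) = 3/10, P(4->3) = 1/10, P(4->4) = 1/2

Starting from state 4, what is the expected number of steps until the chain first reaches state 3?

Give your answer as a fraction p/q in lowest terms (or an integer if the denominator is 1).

Answer: 385/86

Derivation:
Let h_i = expected steps to first reach 3 from state i.
Boundary: h_3 = 0.
First-step equations for the other states:
  h_1 = 1 + 2/5*h_1 + 3/10*h_2 + 1/5*h_3 + 1/10*h_4
  h_2 = 1 + 1/10*h_1 + 1/5*h_2 + 1/2*h_3 + 1/5*h_4
  h_4 = 1 + 1/10*h_1 + 3/10*h_2 + 1/10*h_3 + 1/2*h_4

Substituting h_3 = 0 and rearranging gives the linear system (I - Q) h = 1:
  [3/5, -3/10, -1/10] . (h_1, h_2, h_4) = 1
  [-1/10, 4/5, -1/5] . (h_1, h_2, h_4) = 1
  [-1/10, -3/10, 1/2] . (h_1, h_2, h_4) = 1

Solving yields:
  h_1 = 165/43
  h_2 = 245/86
  h_4 = 385/86

Starting state is 4, so the expected hitting time is h_4 = 385/86.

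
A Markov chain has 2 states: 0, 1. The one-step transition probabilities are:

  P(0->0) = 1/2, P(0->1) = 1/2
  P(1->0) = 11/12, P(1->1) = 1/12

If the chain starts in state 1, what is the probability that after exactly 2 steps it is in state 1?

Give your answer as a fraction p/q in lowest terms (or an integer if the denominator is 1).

Answer: 67/144

Derivation:
Computing P^2 by repeated multiplication:
P^1 =
  0: [1/2, 1/2]
  1: [11/12, 1/12]
P^2 =
  0: [17/24, 7/24]
  1: [77/144, 67/144]

(P^2)[1 -> 1] = 67/144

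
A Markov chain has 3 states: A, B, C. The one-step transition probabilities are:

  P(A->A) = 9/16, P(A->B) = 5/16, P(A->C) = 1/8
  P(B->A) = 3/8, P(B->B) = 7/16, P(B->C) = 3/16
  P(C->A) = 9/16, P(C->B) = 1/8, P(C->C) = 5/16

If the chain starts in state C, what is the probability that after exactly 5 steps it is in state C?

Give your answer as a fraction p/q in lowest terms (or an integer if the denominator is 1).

Answer: 186851/1048576

Derivation:
Computing P^5 by repeated multiplication:
P^1 =
  A: [9/16, 5/16, 1/8]
  B: [3/8, 7/16, 3/16]
  C: [9/16, 1/8, 5/16]
P^2 =
  A: [129/256, 21/64, 43/256]
  B: [123/256, 85/256, 3/16]
  C: [69/128, 69/256, 49/256]
P^3 =
  A: [513/1024, 1319/4096, 725/4096]
  B: [2049/4096, 653/2048, 741/4096]
  C: [2097/4096, 1271/4096, 91/512]
P^4 =
  A: [32907/65536, 20943/65536, 5843/32768]
  B: [16473/32768, 20869/65536, 11721/65536]
  C: [33051/65536, 10419/32768, 11647/65536]
P^5 =
  A: [526995/1048576, 83627/262144, 187073/1048576]
  B: [527217/1048576, 334255/1048576, 5847/32768]
  C: [263655/524288, 334415/1048576, 186851/1048576]

(P^5)[C -> C] = 186851/1048576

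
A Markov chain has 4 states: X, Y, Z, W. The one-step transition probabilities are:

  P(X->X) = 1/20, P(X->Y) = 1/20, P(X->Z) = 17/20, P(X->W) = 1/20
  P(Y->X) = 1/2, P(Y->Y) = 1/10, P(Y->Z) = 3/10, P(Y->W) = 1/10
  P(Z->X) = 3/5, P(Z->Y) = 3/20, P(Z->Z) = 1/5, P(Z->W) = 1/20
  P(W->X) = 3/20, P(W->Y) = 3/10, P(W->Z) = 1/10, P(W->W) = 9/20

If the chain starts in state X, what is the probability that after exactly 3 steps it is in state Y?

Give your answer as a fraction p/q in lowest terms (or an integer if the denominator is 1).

Computing P^3 by repeated multiplication:
P^1 =
  X: [1/20, 1/20, 17/20, 1/20]
  Y: [1/2, 1/10, 3/10, 1/10]
  Z: [3/5, 3/20, 1/5, 1/20]
  W: [3/20, 3/10, 1/10, 9/20]
P^2 =
  X: [109/200, 3/20, 93/400, 29/400]
  Y: [27/100, 11/100, 21/40, 19/200]
  Z: [93/400, 9/100, 3/5, 31/400]
  W: [57/200, 3/16, 113/400, 49/200]
P^3 =
  X: [2021/8000, 791/8000, 281/500, 173/2000]
  Y: [1591/4000, 527/4000, 377/1000, 187/2000]
  Z: [1713/4000, 1071/8000, 2819/8000, 171/2000]
  W: [1257/4000, 1191/8000, 759/2000, 1259/8000]

(P^3)[X -> Y] = 791/8000

Answer: 791/8000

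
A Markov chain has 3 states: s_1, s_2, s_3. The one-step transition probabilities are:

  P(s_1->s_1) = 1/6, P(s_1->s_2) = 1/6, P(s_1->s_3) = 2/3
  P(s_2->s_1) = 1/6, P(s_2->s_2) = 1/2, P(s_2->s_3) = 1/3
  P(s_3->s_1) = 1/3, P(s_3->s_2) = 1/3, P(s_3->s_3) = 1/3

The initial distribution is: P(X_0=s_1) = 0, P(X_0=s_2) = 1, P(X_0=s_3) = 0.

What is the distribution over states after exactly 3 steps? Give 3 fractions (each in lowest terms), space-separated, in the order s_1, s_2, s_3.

Answer: 25/108 13/36 11/27

Derivation:
Propagating the distribution step by step (d_{t+1} = d_t * P):
d_0 = (s_1=0, s_2=1, s_3=0)
  d_1[s_1] = 0*1/6 + 1*1/6 + 0*1/3 = 1/6
  d_1[s_2] = 0*1/6 + 1*1/2 + 0*1/3 = 1/2
  d_1[s_3] = 0*2/3 + 1*1/3 + 0*1/3 = 1/3
d_1 = (s_1=1/6, s_2=1/2, s_3=1/3)
  d_2[s_1] = 1/6*1/6 + 1/2*1/6 + 1/3*1/3 = 2/9
  d_2[s_2] = 1/6*1/6 + 1/2*1/2 + 1/3*1/3 = 7/18
  d_2[s_3] = 1/6*2/3 + 1/2*1/3 + 1/3*1/3 = 7/18
d_2 = (s_1=2/9, s_2=7/18, s_3=7/18)
  d_3[s_1] = 2/9*1/6 + 7/18*1/6 + 7/18*1/3 = 25/108
  d_3[s_2] = 2/9*1/6 + 7/18*1/2 + 7/18*1/3 = 13/36
  d_3[s_3] = 2/9*2/3 + 7/18*1/3 + 7/18*1/3 = 11/27
d_3 = (s_1=25/108, s_2=13/36, s_3=11/27)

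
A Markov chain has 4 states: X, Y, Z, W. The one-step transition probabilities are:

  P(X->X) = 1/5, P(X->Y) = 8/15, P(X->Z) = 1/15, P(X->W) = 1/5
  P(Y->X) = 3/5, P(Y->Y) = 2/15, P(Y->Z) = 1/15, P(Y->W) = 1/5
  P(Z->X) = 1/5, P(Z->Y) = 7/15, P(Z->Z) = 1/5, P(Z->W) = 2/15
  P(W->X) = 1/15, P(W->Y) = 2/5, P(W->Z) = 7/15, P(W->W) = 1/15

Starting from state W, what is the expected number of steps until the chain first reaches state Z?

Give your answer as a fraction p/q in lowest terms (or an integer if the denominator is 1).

Answer: 33/7

Derivation:
Let h_i = expected steps to first reach Z from state i.
Boundary: h_Z = 0.
First-step equations for the other states:
  h_X = 1 + 1/5*h_X + 8/15*h_Y + 1/15*h_Z + 1/5*h_W
  h_Y = 1 + 3/5*h_X + 2/15*h_Y + 1/15*h_Z + 1/5*h_W
  h_W = 1 + 1/15*h_X + 2/5*h_Y + 7/15*h_Z + 1/15*h_W

Substituting h_Z = 0 and rearranging gives the linear system (I - Q) h = 1:
  [4/5, -8/15, -1/5] . (h_X, h_Y, h_W) = 1
  [-3/5, 13/15, -1/5] . (h_X, h_Y, h_W) = 1
  [-1/15, -2/5, 14/15] . (h_X, h_Y, h_W) = 1

Solving yields:
  h_X = 51/7
  h_Y = 51/7
  h_W = 33/7

Starting state is W, so the expected hitting time is h_W = 33/7.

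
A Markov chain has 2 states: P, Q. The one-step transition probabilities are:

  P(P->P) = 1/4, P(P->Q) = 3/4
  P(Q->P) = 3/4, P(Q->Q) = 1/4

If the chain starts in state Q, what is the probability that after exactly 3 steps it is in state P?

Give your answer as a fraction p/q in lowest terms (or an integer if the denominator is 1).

Answer: 9/16

Derivation:
Computing P^3 by repeated multiplication:
P^1 =
  P: [1/4, 3/4]
  Q: [3/4, 1/4]
P^2 =
  P: [5/8, 3/8]
  Q: [3/8, 5/8]
P^3 =
  P: [7/16, 9/16]
  Q: [9/16, 7/16]

(P^3)[Q -> P] = 9/16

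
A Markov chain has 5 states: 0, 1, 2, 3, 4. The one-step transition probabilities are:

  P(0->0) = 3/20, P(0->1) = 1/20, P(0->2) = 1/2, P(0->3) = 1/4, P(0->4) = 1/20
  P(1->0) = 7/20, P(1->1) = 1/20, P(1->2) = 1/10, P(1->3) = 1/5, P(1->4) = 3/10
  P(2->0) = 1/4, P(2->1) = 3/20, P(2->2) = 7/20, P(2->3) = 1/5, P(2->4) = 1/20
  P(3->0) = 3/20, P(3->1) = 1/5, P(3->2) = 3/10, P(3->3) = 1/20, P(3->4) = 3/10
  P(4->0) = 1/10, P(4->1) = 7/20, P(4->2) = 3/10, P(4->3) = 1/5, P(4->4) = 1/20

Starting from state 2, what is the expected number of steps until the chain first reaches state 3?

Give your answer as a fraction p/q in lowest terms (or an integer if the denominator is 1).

Let h_i = expected steps to first reach 3 from state i.
Boundary: h_3 = 0.
First-step equations for the other states:
  h_0 = 1 + 3/20*h_0 + 1/20*h_1 + 1/2*h_2 + 1/4*h_3 + 1/20*h_4
  h_1 = 1 + 7/20*h_0 + 1/20*h_1 + 1/10*h_2 + 1/5*h_3 + 3/10*h_4
  h_2 = 1 + 1/4*h_0 + 3/20*h_1 + 7/20*h_2 + 1/5*h_3 + 1/20*h_4
  h_4 = 1 + 1/10*h_0 + 7/20*h_1 + 3/10*h_2 + 1/5*h_3 + 1/20*h_4

Substituting h_3 = 0 and rearranging gives the linear system (I - Q) h = 1:
  [17/20, -1/20, -1/2, -1/20] . (h_0, h_1, h_2, h_4) = 1
  [-7/20, 19/20, -1/10, -3/10] . (h_0, h_1, h_2, h_4) = 1
  [-1/4, -3/20, 13/20, -1/20] . (h_0, h_1, h_2, h_4) = 1
  [-1/10, -7/20, -3/10, 19/20] . (h_0, h_1, h_2, h_4) = 1

Solving yields:
  h_0 = 177400/39277
  h_1 = 185300/39277
  h_2 = 185800/39277
  h_4 = 186960/39277

Starting state is 2, so the expected hitting time is h_2 = 185800/39277.

Answer: 185800/39277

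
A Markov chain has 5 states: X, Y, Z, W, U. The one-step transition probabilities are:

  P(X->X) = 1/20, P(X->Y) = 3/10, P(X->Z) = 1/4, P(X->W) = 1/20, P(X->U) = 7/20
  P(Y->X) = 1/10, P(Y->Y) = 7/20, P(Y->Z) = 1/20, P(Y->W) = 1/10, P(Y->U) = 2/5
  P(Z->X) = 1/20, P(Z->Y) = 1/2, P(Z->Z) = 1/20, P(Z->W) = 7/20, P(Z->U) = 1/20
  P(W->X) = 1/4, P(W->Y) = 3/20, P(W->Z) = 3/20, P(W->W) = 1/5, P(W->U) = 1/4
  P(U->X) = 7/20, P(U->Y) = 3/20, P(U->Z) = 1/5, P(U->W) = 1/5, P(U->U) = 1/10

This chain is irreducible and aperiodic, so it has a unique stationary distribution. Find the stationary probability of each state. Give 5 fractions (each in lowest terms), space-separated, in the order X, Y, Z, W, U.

The stationary distribution satisfies pi = pi * P, i.e.:
  pi_X = 1/20*pi_X + 1/10*pi_Y + 1/20*pi_Z + 1/4*pi_W + 7/20*pi_U
  pi_Y = 3/10*pi_X + 7/20*pi_Y + 1/2*pi_Z + 3/20*pi_W + 3/20*pi_U
  pi_Z = 1/4*pi_X + 1/20*pi_Y + 1/20*pi_Z + 3/20*pi_W + 1/5*pi_U
  pi_W = 1/20*pi_X + 1/10*pi_Y + 7/20*pi_Z + 1/5*pi_W + 1/5*pi_U
  pi_U = 7/20*pi_X + 2/5*pi_Y + 1/20*pi_Z + 1/4*pi_W + 1/10*pi_U
with normalization: pi_X + pi_Y + pi_Z + pi_W + pi_U = 1.

Using the first 4 balance equations plus normalization, the linear system A*pi = b is:
  [-19/20, 1/10, 1/20, 1/4, 7/20] . pi = 0
  [3/10, -13/20, 1/2, 3/20, 3/20] . pi = 0
  [1/4, 1/20, -19/20, 3/20, 1/5] . pi = 0
  [1/20, 1/10, 7/20, -4/5, 1/5] . pi = 0
  [1, 1, 1, 1, 1] . pi = 1

Solving yields:
  pi_X = 35787/209482
  pi_Y = 29299/104741
  pi_Z = 28823/209482
  pi_W = 17496/104741
  pi_U = 3663/14963

Verification (pi * P):
  35787/209482*1/20 + 29299/104741*1/10 + 28823/209482*1/20 + 17496/104741*1/4 + 3663/14963*7/20 = 35787/209482 = pi_X  (ok)
  35787/209482*3/10 + 29299/104741*7/20 + 28823/209482*1/2 + 17496/104741*3/20 + 3663/14963*3/20 = 29299/104741 = pi_Y  (ok)
  35787/209482*1/4 + 29299/104741*1/20 + 28823/209482*1/20 + 17496/104741*3/20 + 3663/14963*1/5 = 28823/209482 = pi_Z  (ok)
  35787/209482*1/20 + 29299/104741*1/10 + 28823/209482*7/20 + 17496/104741*1/5 + 3663/14963*1/5 = 17496/104741 = pi_W  (ok)
  35787/209482*7/20 + 29299/104741*2/5 + 28823/209482*1/20 + 17496/104741*1/4 + 3663/14963*1/10 = 3663/14963 = pi_U  (ok)

Answer: 35787/209482 29299/104741 28823/209482 17496/104741 3663/14963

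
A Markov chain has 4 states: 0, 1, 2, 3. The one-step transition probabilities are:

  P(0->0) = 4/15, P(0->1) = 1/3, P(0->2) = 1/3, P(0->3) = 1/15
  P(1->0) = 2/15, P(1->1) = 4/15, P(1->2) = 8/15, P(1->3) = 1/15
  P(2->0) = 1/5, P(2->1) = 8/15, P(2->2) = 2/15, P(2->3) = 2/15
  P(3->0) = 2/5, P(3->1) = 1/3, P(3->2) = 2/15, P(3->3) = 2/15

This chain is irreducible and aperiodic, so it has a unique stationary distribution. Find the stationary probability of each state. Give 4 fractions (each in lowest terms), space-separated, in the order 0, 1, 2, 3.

Answer: 137/659 246/659 641/1977 187/1977

Derivation:
The stationary distribution satisfies pi = pi * P, i.e.:
  pi_0 = 4/15*pi_0 + 2/15*pi_1 + 1/5*pi_2 + 2/5*pi_3
  pi_1 = 1/3*pi_0 + 4/15*pi_1 + 8/15*pi_2 + 1/3*pi_3
  pi_2 = 1/3*pi_0 + 8/15*pi_1 + 2/15*pi_2 + 2/15*pi_3
  pi_3 = 1/15*pi_0 + 1/15*pi_1 + 2/15*pi_2 + 2/15*pi_3
with normalization: pi_0 + pi_1 + pi_2 + pi_3 = 1.

Using the first 3 balance equations plus normalization, the linear system A*pi = b is:
  [-11/15, 2/15, 1/5, 2/5] . pi = 0
  [1/3, -11/15, 8/15, 1/3] . pi = 0
  [1/3, 8/15, -13/15, 2/15] . pi = 0
  [1, 1, 1, 1] . pi = 1

Solving yields:
  pi_0 = 137/659
  pi_1 = 246/659
  pi_2 = 641/1977
  pi_3 = 187/1977

Verification (pi * P):
  137/659*4/15 + 246/659*2/15 + 641/1977*1/5 + 187/1977*2/5 = 137/659 = pi_0  (ok)
  137/659*1/3 + 246/659*4/15 + 641/1977*8/15 + 187/1977*1/3 = 246/659 = pi_1  (ok)
  137/659*1/3 + 246/659*8/15 + 641/1977*2/15 + 187/1977*2/15 = 641/1977 = pi_2  (ok)
  137/659*1/15 + 246/659*1/15 + 641/1977*2/15 + 187/1977*2/15 = 187/1977 = pi_3  (ok)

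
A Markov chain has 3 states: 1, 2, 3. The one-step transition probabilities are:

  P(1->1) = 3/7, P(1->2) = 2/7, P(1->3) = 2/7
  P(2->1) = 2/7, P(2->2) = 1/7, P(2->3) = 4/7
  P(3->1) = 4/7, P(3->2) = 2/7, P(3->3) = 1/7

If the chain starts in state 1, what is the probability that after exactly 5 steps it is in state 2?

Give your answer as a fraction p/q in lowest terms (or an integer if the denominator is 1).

Computing P^5 by repeated multiplication:
P^1 =
  1: [3/7, 2/7, 2/7]
  2: [2/7, 1/7, 4/7]
  3: [4/7, 2/7, 1/7]
P^2 =
  1: [3/7, 12/49, 16/49]
  2: [24/49, 13/49, 12/49]
  3: [20/49, 12/49, 17/49]
P^3 =
  1: [151/343, 86/343, 106/343]
  2: [146/343, 85/343, 16/49]
  3: [152/343, 86/343, 15/49]
P^4 =
  1: [1049/2401, 600/2401, 752/2401]
  2: [1056/2401, 601/2401, 744/2401]
  3: [1048/2401, 600/2401, 753/2401]
P^5 =
  1: [7355/16807, 4202/16807, 750/2401]
  2: [7346/16807, 4201/16807, 5260/16807]
  3: [7356/16807, 4202/16807, 5249/16807]

(P^5)[1 -> 2] = 4202/16807

Answer: 4202/16807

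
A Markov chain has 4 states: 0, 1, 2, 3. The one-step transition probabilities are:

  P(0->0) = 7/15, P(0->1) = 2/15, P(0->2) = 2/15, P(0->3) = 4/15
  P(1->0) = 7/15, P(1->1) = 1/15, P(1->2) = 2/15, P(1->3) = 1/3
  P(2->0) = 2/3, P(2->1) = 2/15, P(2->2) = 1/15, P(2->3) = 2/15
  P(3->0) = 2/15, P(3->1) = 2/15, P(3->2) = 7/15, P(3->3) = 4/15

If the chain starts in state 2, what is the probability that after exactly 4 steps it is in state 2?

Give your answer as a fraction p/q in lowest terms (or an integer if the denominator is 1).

Answer: 10289/50625

Derivation:
Computing P^4 by repeated multiplication:
P^1 =
  0: [7/15, 2/15, 2/15, 4/15]
  1: [7/15, 1/15, 2/15, 1/3]
  2: [2/3, 2/15, 1/15, 2/15]
  3: [2/15, 2/15, 7/15, 4/15]
P^2 =
  0: [91/225, 28/225, 16/75, 58/225]
  1: [86/225, 29/225, 53/225, 19/75]
  2: [98/225, 28/225, 13/75, 4/15]
  3: [106/225, 28/225, 43/225, 16/75]
P^3 =
  0: [1429/3375, 422/3375, 692/3375, 832/3375]
  1: [161/375, 421/3375, 682/3375, 823/3375]
  2: [464/1125, 422/3375, 79/375, 34/135]
  3: [488/1125, 422/3375, 647/3375, 842/3375]
P^4 =
  0: [21541/50625, 6328/50625, 3406/16875, 12538/50625]
  1: [21556/50625, 6329/50625, 10183/50625, 12557/50625]
  2: [21508/50625, 6328/50625, 10289/50625, 20/81]
  3: [21356/50625, 6328/50625, 10313/50625, 12628/50625]

(P^4)[2 -> 2] = 10289/50625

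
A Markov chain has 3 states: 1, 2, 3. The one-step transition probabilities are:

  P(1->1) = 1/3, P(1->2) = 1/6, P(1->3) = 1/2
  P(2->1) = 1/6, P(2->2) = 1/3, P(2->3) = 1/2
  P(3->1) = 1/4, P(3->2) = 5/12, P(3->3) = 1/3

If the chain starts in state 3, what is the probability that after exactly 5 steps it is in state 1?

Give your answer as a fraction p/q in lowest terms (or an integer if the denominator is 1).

Computing P^5 by repeated multiplication:
P^1 =
  1: [1/3, 1/6, 1/2]
  2: [1/6, 1/3, 1/2]
  3: [1/4, 5/12, 1/3]
P^2 =
  1: [19/72, 23/72, 5/12]
  2: [17/72, 25/72, 5/12]
  3: [17/72, 23/72, 4/9]
P^3 =
  1: [53/216, 35/108, 31/72]
  2: [13/54, 71/216, 31/72]
  3: [35/144, 143/432, 23/54]
P^4 =
  1: [631/2592, 851/2592, 185/432]
  2: [629/2592, 853/2592, 185/432]
  3: [629/2592, 851/2592, 139/324]
P^5 =
  1: [1889/7776, 1277/3888, 1111/2592]
  2: [59/243, 2555/7776, 1111/2592]
  3: [1259/5184, 5111/15552, 833/1944]

(P^5)[3 -> 1] = 1259/5184

Answer: 1259/5184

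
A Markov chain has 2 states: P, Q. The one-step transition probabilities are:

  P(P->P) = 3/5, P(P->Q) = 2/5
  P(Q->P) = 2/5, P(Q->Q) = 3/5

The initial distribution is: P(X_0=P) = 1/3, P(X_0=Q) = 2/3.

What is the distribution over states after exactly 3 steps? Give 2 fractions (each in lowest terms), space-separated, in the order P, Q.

Propagating the distribution step by step (d_{t+1} = d_t * P):
d_0 = (P=1/3, Q=2/3)
  d_1[P] = 1/3*3/5 + 2/3*2/5 = 7/15
  d_1[Q] = 1/3*2/5 + 2/3*3/5 = 8/15
d_1 = (P=7/15, Q=8/15)
  d_2[P] = 7/15*3/5 + 8/15*2/5 = 37/75
  d_2[Q] = 7/15*2/5 + 8/15*3/5 = 38/75
d_2 = (P=37/75, Q=38/75)
  d_3[P] = 37/75*3/5 + 38/75*2/5 = 187/375
  d_3[Q] = 37/75*2/5 + 38/75*3/5 = 188/375
d_3 = (P=187/375, Q=188/375)

Answer: 187/375 188/375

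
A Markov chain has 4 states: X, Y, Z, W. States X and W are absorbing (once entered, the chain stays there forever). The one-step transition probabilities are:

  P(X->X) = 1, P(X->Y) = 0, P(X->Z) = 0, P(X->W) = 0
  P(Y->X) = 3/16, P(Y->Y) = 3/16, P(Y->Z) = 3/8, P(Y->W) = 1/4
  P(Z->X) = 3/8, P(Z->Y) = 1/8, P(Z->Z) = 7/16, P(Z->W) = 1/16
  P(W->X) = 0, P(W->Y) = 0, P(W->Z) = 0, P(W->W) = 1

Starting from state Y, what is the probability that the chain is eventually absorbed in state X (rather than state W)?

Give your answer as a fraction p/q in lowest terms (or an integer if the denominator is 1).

Let a_i = P(absorbed in X | start in state i).
Boundary conditions: a_X = 1, a_W = 0.
For each transient state i, a_i = sum_j P(i->j) * a_j:
  a_Y = 3/16*a_X + 3/16*a_Y + 3/8*a_Z + 1/4*a_W
  a_Z = 3/8*a_X + 1/8*a_Y + 7/16*a_Z + 1/16*a_W

Substituting a_X = 1 and a_W = 0, rearrange to (I - Q) a = r where r[i] = P(i -> X):
  [13/16, -3/8] . (a_Y, a_Z) = 3/16
  [-1/8, 9/16] . (a_Y, a_Z) = 3/8

Solving yields:
  a_Y = 3/5
  a_Z = 4/5

Starting state is Y, so the absorption probability is a_Y = 3/5.

Answer: 3/5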